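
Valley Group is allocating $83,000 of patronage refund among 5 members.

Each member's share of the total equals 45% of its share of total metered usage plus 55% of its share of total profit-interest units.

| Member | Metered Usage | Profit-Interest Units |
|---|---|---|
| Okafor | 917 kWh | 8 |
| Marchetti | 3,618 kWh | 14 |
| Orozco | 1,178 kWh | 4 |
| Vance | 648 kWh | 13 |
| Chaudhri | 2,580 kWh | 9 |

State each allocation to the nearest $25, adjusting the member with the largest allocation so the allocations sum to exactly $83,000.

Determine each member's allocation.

Okafor: $11,450 · Marchetti: $28,425 · Orozco: $8,725 · Vance: $15,075 · Chaudhri: $19,325

Totals — metered usage 8,941, profit-interest units 48.
Blended shares (45% metered usage + 55% profit-interest units): Okafor 0.1378; Marchetti 0.3425; Orozco 0.1051; Vance 0.1816; Chaudhri 0.2330.
Raw shares: Okafor 11,439.00; Marchetti 28,428.36; Orozco 8,725.13; Vance 15,070.49; Chaudhri 19,337.03.
Rounded to nearest $25: Okafor $11,450; Marchetti $28,425; Orozco $8,725; Vance $15,075; Chaudhri $19,325. Sum = $83,000.
No rounding difference to absorb.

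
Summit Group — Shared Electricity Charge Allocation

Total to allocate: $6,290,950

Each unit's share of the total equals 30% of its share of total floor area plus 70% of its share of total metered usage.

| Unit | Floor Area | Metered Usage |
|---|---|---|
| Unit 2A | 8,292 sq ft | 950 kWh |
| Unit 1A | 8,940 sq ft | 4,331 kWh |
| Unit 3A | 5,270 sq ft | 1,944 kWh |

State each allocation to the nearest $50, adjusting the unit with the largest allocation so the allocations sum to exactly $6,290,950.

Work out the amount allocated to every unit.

Floor area total 22,502; metered usage total 7,225.
Blended shares (30% floor area + 70% metered usage): Unit 2A 0.2026; Unit 1A 0.5388; Unit 3A 0.2586.
Raw shares: Unit 2A 1,274,494.23; Unit 1A 3,389,575.57; Unit 3A 1,626,880.20.
Rounded to nearest $50: Unit 2A $1,274,500; Unit 1A $3,389,600; Unit 3A $1,626,900. Sum = $6,291,000.
Difference $6,290,950 − $6,291,000 = −$50 applied to largest allocation (Unit 1A): Unit 1A becomes $3,389,550.

Unit 2A: $1,274,500 · Unit 1A: $3,389,550 · Unit 3A: $1,626,900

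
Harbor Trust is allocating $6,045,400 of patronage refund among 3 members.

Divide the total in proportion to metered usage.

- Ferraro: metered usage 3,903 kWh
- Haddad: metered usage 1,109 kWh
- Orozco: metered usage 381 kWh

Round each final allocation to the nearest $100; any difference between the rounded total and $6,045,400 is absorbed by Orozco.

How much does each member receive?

Metered usage total: 5,393.
Pro-rata amounts: Ferraro 3,903/5,393 × $6,045,400 = 4,375,152.27; Haddad 1,109/5,393 × $6,045,400 = 1,243,157.54; Orozco 381/5,393 × $6,045,400 = 427,090.19.
At nearest $100: Ferraro $4,375,200; Haddad $1,243,200; Orozco $427,100. Sum = $6,045,500.
Difference $6,045,400 − $6,045,500 = −$100 applied to Orozco: Orozco becomes $427,000.

Ferraro: $4,375,200 | Haddad: $1,243,200 | Orozco: $427,000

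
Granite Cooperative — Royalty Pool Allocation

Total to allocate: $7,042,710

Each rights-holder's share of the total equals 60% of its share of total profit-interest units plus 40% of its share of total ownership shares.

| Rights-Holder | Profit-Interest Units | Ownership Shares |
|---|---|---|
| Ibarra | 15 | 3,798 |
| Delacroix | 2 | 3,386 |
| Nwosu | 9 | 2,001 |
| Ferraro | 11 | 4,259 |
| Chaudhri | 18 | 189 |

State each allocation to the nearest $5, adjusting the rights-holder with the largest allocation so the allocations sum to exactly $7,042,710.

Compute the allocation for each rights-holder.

Ibarra: $1,937,255; Delacroix: $853,330; Nwosu: $1,104,945; Ferraro: $1,725,195; Chaudhri: $1,421,985

Totals — profit-interest units 55, ownership shares 13,633.
Blended shares (60% profit-interest units + 40% ownership shares): Ibarra 0.2751; Delacroix 0.1212; Nwosu 0.1569; Ferraro 0.2450; Chaudhri 0.2019.
Pro-rata amounts: Ibarra 1,937,251.28; Delacroix 853,332.45; Nwosu 1,104,946.97; Ferraro 1,725,192.74; Chaudhri 1,421,986.56.
At nearest $5: Ibarra $1,937,250; Delacroix $853,330; Nwosu $1,104,945; Ferraro $1,725,195; Chaudhri $1,421,985. Sum = $7,042,705.
Difference $7,042,710 − $7,042,705 = +$5 applied to largest allocation (Ibarra): Ibarra becomes $1,937,255.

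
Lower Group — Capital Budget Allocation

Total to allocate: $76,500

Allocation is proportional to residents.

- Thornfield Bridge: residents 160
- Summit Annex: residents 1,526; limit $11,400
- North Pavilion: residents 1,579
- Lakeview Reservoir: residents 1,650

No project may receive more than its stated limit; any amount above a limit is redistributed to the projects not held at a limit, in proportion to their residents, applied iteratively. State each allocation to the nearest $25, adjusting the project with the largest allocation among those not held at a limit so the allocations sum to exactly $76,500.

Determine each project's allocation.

Thornfield Bridge: $3,075 | Summit Annex: $11,400 | North Pavilion: $30,325 | Lakeview Reservoir: $31,700

Sum of residents: 4,915.
Proportional shares (ignoring caps): Thornfield Bridge 2,490.34; Summit Annex 23,751.58; North Pavilion 24,576.50; Lakeview Reservoir 25,681.59.
Cap binds for Summit Annex ($11,400); remaining pool $65,100 reallocated over remaining residents 3,389.
Redistributed shares: Thornfield Bridge 3,073.47 → $3,075; North Pavilion 30,331.34 → $30,325; Lakeview Reservoir 31,695.19 → $31,700.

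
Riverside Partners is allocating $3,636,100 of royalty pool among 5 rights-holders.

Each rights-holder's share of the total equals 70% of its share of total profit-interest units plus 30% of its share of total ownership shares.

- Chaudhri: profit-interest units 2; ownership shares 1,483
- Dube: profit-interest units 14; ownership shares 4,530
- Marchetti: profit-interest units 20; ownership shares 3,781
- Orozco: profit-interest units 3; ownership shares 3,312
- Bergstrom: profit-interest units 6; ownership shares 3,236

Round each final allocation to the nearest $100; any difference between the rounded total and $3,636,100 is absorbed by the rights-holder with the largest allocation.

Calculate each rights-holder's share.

Chaudhri: $212,100; Dube: $1,094,200; Marchetti: $1,383,600; Orozco: $390,800; Bergstrom: $555,400

Totals — profit-interest units 45, ownership shares 16,342.
Combined weights (70% profit-interest units + 30% ownership shares): Chaudhri 0.0583; Dube 0.3009; Marchetti 0.3805; Orozco 0.1075; Bergstrom 0.1527.
Unrounded shares: Chaudhri 212,113.50; Dube 1,094,239.69; Marchetti 1,383,613.21; Orozco 390,760.97; Bergstrom 555,372.63.
Rounded to nearest $100: Chaudhri $212,100; Dube $1,094,200; Marchetti $1,383,600; Orozco $390,800; Bergstrom $555,400. Sum = $3,636,100.
No rounding difference to absorb.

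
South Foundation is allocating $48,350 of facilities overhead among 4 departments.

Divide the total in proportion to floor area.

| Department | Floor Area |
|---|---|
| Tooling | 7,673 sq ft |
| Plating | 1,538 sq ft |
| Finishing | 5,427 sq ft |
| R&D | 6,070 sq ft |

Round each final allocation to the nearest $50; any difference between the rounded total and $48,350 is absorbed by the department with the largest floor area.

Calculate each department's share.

Tooling: $17,950; Plating: $3,600; Finishing: $12,650; R&D: $14,150

Total floor area = 20,708.
Pro-rata amounts: Tooling 7,673/20,708 × $48,350 = 17,915.28; Plating 1,538/20,708 × $48,350 = 3,590.99; Finishing 5,427/20,708 × $48,350 = 12,671.21; R&D 6,070/20,708 × $48,350 = 14,172.52.
At nearest $50: Tooling $17,900; Plating $3,600; Finishing $12,650; R&D $14,150. Sum = $48,300.
Difference $48,350 − $48,300 = +$50 applied to largest floor area (Tooling): Tooling becomes $17,950.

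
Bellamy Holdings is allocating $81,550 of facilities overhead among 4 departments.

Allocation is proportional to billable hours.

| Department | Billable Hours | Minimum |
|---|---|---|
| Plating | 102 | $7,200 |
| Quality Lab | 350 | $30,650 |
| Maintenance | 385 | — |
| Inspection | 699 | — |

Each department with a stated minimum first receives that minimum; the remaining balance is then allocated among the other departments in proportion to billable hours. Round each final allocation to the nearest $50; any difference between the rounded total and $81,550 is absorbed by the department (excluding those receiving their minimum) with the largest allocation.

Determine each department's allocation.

Plating: $7,200 | Quality Lab: $30,650 | Maintenance: $15,500 | Inspection: $28,200

Guaranteed amounts: Plating $7,200; Quality Lab $30,650. Balance $43,700.
Balance split over remaining billable hours 1,084: Maintenance 15,520.76 → $15,500; Inspection 28,179.24 → $28,200.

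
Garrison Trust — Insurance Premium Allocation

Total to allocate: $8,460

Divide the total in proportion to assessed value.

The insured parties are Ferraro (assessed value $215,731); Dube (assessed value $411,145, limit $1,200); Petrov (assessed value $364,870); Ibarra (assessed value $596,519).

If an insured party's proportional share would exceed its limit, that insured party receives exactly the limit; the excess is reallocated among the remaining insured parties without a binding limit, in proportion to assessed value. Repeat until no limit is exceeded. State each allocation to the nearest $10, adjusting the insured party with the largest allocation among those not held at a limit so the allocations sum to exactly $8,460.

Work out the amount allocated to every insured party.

Ferraro: $1,330; Dube: $1,200; Petrov: $2,250; Ibarra: $3,680

Combined assessed value = 1,588,265.
Unconstrained shares: Ferraro 1,149.11; Dube 2,189.99; Petrov 1,943.50; Ibarra 3,177.40.
Cap binds for Dube ($1,200); remaining pool $7,260 reallocated over remaining assessed value 1,177,120.
Redistributed shares: Ferraro 1,330.54 → $1,330; Petrov 2,250.37 → $2,250; Ibarra 3,679.09 → $3,680.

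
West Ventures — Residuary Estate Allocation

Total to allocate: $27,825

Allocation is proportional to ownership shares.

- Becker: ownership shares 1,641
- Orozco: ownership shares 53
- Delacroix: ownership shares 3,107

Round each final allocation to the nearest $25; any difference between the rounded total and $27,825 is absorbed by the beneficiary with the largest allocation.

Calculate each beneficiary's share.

Becker: $9,500; Orozco: $300; Delacroix: $18,025

Sum of ownership shares: 4,801.
Raw shares: Becker 1,641/4,801 × $27,825 = 9,510.69; Orozco 53/4,801 × $27,825 = 307.17; Delacroix 3,107/4,801 × $27,825 = 18,007.14.
Rounded to nearest $25: Becker $9,500; Orozco $300; Delacroix $18,000. Sum = $27,800.
Difference $27,825 − $27,800 = +$25 applied to largest allocation (Delacroix): Delacroix becomes $18,025.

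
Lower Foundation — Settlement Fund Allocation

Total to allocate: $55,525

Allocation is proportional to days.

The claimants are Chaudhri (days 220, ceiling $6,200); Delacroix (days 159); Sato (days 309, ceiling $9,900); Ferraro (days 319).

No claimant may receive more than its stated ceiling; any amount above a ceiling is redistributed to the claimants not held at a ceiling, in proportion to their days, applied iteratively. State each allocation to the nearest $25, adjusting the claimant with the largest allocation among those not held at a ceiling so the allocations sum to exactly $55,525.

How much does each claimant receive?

Chaudhri: $6,200 | Delacroix: $13,125 | Sato: $9,900 | Ferraro: $26,300

Combined days = 1,007.
Pro-rata shares before constraints: Chaudhri 12,130.59; Delacroix 8,767.11; Sato 17,037.96; Ferraro 17,589.35.
Capped: Chaudhri ($6,200), Sato ($9,900); remaining pool $39,425 reallocated over remaining days 478.
Redistributed shares: Delacroix 13,114.17 → $13,125; Ferraro 26,310.83 → $26,300.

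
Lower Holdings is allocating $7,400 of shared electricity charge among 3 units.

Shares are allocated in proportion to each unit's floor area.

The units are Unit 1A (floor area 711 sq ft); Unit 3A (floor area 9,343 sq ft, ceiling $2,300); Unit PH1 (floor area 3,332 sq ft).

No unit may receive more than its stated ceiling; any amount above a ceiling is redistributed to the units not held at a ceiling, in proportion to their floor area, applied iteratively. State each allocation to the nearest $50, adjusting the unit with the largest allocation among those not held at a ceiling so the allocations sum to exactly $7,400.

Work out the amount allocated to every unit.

Unit 1A: $900 | Unit 3A: $2,300 | Unit PH1: $4,200

Combined floor area = 13,386.
Pro-rata shares before constraints: Unit 1A 393.05; Unit 3A 5,164.96; Unit PH1 1,841.98.
Cap binds for Unit 3A ($2,300); residual $5,100 reallocated over remaining floor area 4,043.
Remaining shares: Unit 1A 896.88 → $900; Unit PH1 4,203.12 → $4,200.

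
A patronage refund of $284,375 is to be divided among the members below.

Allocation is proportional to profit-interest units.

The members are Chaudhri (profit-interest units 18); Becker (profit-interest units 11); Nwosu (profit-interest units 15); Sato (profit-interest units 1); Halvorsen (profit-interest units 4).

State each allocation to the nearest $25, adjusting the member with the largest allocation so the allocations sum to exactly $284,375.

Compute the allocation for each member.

Sum of profit-interest units: 49.
Pro-rata amounts: Chaudhri 18/49 × $284,375 = 104,464.29; Becker 11/49 × $284,375 = 63,839.29; Nwosu 15/49 × $284,375 = 87,053.57; Sato 1/49 × $284,375 = 5,803.57; Halvorsen 4/49 × $284,375 = 23,214.29.
After rounding ($25): Chaudhri $104,475; Becker $63,850; Nwosu $87,050; Sato $5,800; Halvorsen $23,225. Sum = $284,400.
Difference $284,375 − $284,400 = −$25 applied to largest allocation (Chaudhri): Chaudhri becomes $104,450.

Chaudhri: $104,450 | Becker: $63,850 | Nwosu: $87,050 | Sato: $5,800 | Halvorsen: $23,225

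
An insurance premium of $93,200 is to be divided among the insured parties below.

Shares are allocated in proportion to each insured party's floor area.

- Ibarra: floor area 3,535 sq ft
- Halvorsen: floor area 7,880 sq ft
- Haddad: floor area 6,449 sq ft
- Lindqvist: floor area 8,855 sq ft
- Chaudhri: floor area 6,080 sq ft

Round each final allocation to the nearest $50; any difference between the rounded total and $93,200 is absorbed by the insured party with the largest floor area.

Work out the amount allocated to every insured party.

Ibarra: $10,050; Halvorsen: $22,400; Haddad: $18,350; Lindqvist: $25,100; Chaudhri: $17,300

Floor area total: 32,799.
Pro-rata amounts: Ibarra 3,535/32,799 × $93,200 = 10,044.88; Halvorsen 7,880/32,799 × $93,200 = 22,391.41; Haddad 6,449/32,799 × $93,200 = 18,325.16; Lindqvist 8,855/32,799 × $93,200 = 25,161.93; Chaudhri 6,080/32,799 × $93,200 = 17,276.62.
At nearest $50: Ibarra $10,050; Halvorsen $22,400; Haddad $18,350; Lindqvist $25,150; Chaudhri $17,300. Sum = $93,250.
Difference $93,200 − $93,250 = −$50 applied to largest floor area (Lindqvist): Lindqvist becomes $25,100.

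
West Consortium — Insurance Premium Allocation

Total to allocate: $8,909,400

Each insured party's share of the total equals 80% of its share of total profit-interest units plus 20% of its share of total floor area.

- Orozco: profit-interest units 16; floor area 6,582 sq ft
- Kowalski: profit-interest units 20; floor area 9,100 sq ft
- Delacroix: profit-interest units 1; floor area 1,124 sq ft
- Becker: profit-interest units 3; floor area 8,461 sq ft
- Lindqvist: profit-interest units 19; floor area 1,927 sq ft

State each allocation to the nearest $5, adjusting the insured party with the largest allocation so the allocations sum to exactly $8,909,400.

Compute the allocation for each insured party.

Profit-interest units total 59; floor area total 27,194.
Combined weights (80% profit-interest units + 20% floor area): Orozco 0.2654; Kowalski 0.3381; Delacroix 0.0218; Becker 0.1029; Lindqvist 0.2718.
Raw shares: Orozco 2,364,170.67; Kowalski 3,012,383.68; Delacroix 194,455.24; Becker 916,821.16; Lindqvist 2,421,569.24.
Rounded to nearest $5: Orozco $2,364,170; Kowalski $3,012,385; Delacroix $194,455; Becker $916,820; Lindqvist $2,421,570. Sum = $8,909,400.
Sum already equals the total — no adjustment.

Orozco: $2,364,170 · Kowalski: $3,012,385 · Delacroix: $194,455 · Becker: $916,820 · Lindqvist: $2,421,570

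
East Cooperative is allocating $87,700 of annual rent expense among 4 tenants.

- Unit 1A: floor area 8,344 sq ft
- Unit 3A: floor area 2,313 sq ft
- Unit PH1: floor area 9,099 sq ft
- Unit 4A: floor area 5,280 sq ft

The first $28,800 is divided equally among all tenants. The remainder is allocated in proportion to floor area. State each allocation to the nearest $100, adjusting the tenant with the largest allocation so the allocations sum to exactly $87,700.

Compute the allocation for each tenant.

First tranche $28,800 split equally: $7,200 each.
Remainder $58,900 by floor area (total 25,036): Unit 1A 19,630.20 → $19,600; Unit 3A 5,441.59 → $5,400; Unit PH1 21,406.42 → $21,400; Unit 4A 12,421.79 → $12,400.
Rounding difference +$100 on remainder applied to Unit PH1.
Totals: Unit 1A $7,200 + $19,600 = $26,800; Unit 3A $7,200 + $5,400 = $12,600; Unit PH1 $7,200 + $21,500 = $28,700; Unit 4A $7,200 + $12,400 = $19,600.

Unit 1A: $26,800 · Unit 3A: $12,600 · Unit PH1: $28,700 · Unit 4A: $19,600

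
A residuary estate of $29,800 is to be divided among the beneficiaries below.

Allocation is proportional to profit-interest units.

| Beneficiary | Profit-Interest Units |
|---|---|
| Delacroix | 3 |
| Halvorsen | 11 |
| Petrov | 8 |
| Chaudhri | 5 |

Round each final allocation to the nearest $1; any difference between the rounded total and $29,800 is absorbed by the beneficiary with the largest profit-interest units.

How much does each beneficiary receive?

Delacroix: $3,311; Halvorsen: $12,140; Petrov: $8,830; Chaudhri: $5,519

Sum of profit-interest units: 3 + 11 + 8 + 5 = 27.
Pro-rata amounts: Delacroix 3,311.11; Halvorsen 12,140.74; Petrov 8,829.63; Chaudhri 5,518.52.
Rounded to nearest $1: Delacroix $3,311; Halvorsen $12,141; Petrov $8,830; Chaudhri $5,519. Sum = $29,801.
Difference $29,800 − $29,801 = −$1 applied to largest profit-interest units (Halvorsen): Halvorsen becomes $12,140.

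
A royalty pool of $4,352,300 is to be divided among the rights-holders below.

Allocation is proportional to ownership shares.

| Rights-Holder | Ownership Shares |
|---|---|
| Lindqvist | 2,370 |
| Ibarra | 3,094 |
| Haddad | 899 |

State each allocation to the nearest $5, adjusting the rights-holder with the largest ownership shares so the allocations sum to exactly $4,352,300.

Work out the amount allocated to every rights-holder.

Lindqvist: $1,621,085 | Ibarra: $2,116,300 | Haddad: $614,915

Sum of ownership shares: 2,370 + 3,094 + 899 = 6,363.
Proportional shares: Lindqvist 1,621,082.98; Ibarra 2,116,299.89; Haddad 614,917.13.
Rounded to nearest $5: Lindqvist $1,621,085; Ibarra $2,116,300; Haddad $614,915. Sum = $4,352,300.
Sum already equals the total — no adjustment.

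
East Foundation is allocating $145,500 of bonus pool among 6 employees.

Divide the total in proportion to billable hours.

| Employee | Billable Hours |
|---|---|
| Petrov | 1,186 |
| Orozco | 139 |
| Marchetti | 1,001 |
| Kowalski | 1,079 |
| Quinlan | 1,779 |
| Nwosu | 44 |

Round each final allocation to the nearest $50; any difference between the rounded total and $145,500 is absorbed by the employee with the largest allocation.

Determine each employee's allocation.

Petrov: $33,000 · Orozco: $3,850 · Marchetti: $27,850 · Kowalski: $30,050 · Quinlan: $49,550 · Nwosu: $1,200

Billable hours total: 5,228.
Proportional shares: Petrov 1,186/5,228 × $145,500 = 33,007.46; Orozco 139/5,228 × $145,500 = 3,868.50; Marchetti 1,001/5,228 × $145,500 = 27,858.74; Kowalski 1,079/5,228 × $145,500 = 30,029.55; Quinlan 1,779/5,228 × $145,500 = 49,511.19; Nwosu 44/5,228 × $145,500 = 1,224.56.
At nearest $50: Petrov $33,000; Orozco $3,850; Marchetti $27,850; Kowalski $30,050; Quinlan $49,500; Nwosu $1,200. Sum = $145,450.
Difference $145,500 − $145,450 = +$50 applied to largest allocation (Quinlan): Quinlan becomes $49,550.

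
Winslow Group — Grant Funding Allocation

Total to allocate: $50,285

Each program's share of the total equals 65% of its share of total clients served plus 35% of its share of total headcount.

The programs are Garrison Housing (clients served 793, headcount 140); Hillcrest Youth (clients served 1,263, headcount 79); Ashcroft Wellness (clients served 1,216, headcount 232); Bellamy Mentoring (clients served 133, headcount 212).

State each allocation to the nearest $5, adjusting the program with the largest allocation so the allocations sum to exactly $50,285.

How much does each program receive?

Totals — clients served 3,405, headcount 663.
Combined weights (65% clients served + 35% headcount): Garrison Housing 0.2253; Hillcrest Youth 0.2828; Ashcroft Wellness 0.3546; Bellamy Mentoring 0.1373.
Pro-rata amounts: Garrison Housing 11,328.55; Hillcrest Youth 14,220.88; Ashcroft Wellness 17,831.20; Bellamy Mentoring 6,904.37.
At nearest $5: Garrison Housing $11,330; Hillcrest Youth $14,220; Ashcroft Wellness $17,830; Bellamy Mentoring $6,905. Sum = $50,285.
No rounding difference to absorb.

Garrison Housing: $11,330; Hillcrest Youth: $14,220; Ashcroft Wellness: $17,830; Bellamy Mentoring: $6,905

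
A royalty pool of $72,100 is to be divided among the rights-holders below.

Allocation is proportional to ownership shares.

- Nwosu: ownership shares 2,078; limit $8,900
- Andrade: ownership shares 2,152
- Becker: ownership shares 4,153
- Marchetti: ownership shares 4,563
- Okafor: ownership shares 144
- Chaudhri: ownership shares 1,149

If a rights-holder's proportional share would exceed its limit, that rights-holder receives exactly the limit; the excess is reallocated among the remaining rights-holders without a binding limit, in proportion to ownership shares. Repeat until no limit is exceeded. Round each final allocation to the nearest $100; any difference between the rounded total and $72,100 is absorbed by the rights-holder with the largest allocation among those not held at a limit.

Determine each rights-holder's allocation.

Nwosu: $8,900 · Andrade: $11,200 · Becker: $21,600 · Marchetti: $23,700 · Okafor: $700 · Chaudhri: $6,000

Total ownership shares = 14,239.
Proportional shares (ignoring caps): Nwosu 10,522.07; Andrade 10,896.78; Becker 21,028.96; Marchetti 23,105.01; Okafor 729.15; Chaudhri 5,818.03.
Capped: Nwosu ($8,900); balance $63,200 reallocated over remaining ownership shares 12,161.
Redistributed shares: Andrade 11,183.82 → $11,200; Becker 21,582.90 → $21,600; Marchetti 23,713.64 → $23,700; Okafor 748.36 → $700; Chaudhri 5,971.29 → $6,000.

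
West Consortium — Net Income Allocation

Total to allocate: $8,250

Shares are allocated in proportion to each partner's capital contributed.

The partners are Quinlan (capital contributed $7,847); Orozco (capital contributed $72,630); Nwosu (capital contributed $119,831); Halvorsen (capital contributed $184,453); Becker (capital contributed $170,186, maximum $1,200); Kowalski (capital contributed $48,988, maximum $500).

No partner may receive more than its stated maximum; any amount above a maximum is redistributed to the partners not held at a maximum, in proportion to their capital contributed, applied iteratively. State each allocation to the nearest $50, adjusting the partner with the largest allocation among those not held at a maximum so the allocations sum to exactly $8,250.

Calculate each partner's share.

Quinlan: $150; Orozco: $1,250; Nwosu: $2,050; Halvorsen: $3,100; Becker: $1,200; Kowalski: $500

Sum of capital contributed: 603,935.
Pro-rata shares before constraints: Quinlan 107.19; Orozco 992.16; Nwosu 1,636.94; Halvorsen 2,519.70; Becker 2,324.81; Kowalski 669.20.
Cap binds for Becker ($1,200), Kowalski ($500); balance $6,550 reallocated over remaining capital contributed 384,761.
Remaining shares: Quinlan 133.58 → $150; Orozco 1,236.42 → $1,250; Nwosu 2,039.95 → $2,050; Halvorsen 3,140.05 → $3,150.
Rounding difference −$50 applied to Halvorsen → $3,100.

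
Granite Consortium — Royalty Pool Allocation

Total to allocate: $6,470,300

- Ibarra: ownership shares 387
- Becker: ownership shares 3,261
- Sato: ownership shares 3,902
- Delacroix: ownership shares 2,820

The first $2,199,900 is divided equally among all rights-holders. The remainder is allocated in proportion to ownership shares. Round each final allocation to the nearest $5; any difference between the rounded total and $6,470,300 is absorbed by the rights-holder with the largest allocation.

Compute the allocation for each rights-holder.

$2,199,900 shared equally gives $549,975 per rights-holder.
Remainder $4,270,400 by ownership shares (total 10,370): Ibarra 159,367.87 → $159,370; Becker 1,342,890.49 → $1,342,890; Sato 1,606,856.39 → $1,606,855; Delacroix 1,161,285.25 → $1,161,285.
Totals: Ibarra $549,975 + $159,370 = $709,345; Becker $549,975 + $1,342,890 = $1,892,865; Sato $549,975 + $1,606,855 = $2,156,830; Delacroix $549,975 + $1,161,285 = $1,711,260.

Ibarra: $709,345; Becker: $1,892,865; Sato: $2,156,830; Delacroix: $1,711,260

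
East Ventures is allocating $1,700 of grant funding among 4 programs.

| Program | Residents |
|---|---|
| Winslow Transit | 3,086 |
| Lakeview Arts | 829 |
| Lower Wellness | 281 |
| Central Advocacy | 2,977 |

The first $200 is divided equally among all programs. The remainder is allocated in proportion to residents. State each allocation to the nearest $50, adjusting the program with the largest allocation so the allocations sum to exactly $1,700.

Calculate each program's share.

Equal tier: $200 ÷ 4 = $50 apiece.
Remainder $1,500 by residents (total 7,173): Winslow Transit 645.34 → $650; Lakeview Arts 173.36 → $150; Lower Wellness 58.76 → $50; Central Advocacy 622.54 → $600.
Rounding difference +$50 on remainder applied to Winslow Transit.
Totals: Winslow Transit $50 + $700 = $750; Lakeview Arts $50 + $150 = $200; Lower Wellness $50 + $50 = $100; Central Advocacy $50 + $600 = $650.

Winslow Transit: $750; Lakeview Arts: $200; Lower Wellness: $100; Central Advocacy: $650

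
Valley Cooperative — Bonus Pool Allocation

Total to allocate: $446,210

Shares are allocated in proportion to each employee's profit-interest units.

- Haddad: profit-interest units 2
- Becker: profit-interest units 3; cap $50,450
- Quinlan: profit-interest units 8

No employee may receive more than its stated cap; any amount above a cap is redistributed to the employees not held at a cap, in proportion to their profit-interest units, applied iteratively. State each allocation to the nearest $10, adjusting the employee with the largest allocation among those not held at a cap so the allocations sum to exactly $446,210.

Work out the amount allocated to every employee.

Total profit-interest units = 13.
Proportional shares (ignoring caps): Haddad 68,647.69; Becker 102,971.54; Quinlan 274,590.77.
Cap binds for Becker ($50,450); remaining pool $395,760 reallocated over remaining profit-interest units 10.
Remaining shares: Haddad 79,152.00 → $79,150; Quinlan 316,608.00 → $316,610.

Haddad: $79,150 · Becker: $50,450 · Quinlan: $316,610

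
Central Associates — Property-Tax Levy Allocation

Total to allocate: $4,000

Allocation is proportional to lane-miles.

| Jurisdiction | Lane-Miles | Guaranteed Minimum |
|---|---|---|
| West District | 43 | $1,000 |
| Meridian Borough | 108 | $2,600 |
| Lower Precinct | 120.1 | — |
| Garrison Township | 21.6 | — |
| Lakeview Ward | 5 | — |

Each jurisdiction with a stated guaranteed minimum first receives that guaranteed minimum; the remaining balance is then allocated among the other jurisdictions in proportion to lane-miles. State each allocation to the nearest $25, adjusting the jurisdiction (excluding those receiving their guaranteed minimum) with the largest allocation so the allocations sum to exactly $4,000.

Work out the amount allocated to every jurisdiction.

Guaranteed amounts: West District $1,000; Meridian Borough $2,600. Residual $400.
Residual split over remaining lane-miles 146.7: Lower Precinct 327.47 → $325; Garrison Township 58.90 → $50; Lakeview Ward 13.63 → $25.

West District: $1,000 · Meridian Borough: $2,600 · Lower Precinct: $325 · Garrison Township: $50 · Lakeview Ward: $25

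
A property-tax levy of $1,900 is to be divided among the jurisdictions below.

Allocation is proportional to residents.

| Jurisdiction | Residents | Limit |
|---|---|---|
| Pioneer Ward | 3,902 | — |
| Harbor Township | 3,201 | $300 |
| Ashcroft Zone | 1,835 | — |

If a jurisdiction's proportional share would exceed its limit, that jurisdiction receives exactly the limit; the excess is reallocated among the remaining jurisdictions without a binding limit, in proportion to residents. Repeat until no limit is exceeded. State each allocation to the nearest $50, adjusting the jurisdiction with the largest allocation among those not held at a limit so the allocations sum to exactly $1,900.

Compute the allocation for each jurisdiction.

Pioneer Ward: $1,100 | Harbor Township: $300 | Ashcroft Zone: $500

Combined residents = 8,938.
Pro-rata shares before constraints: Pioneer Ward 829.47; Harbor Township 680.45; Ashcroft Zone 390.08.
Capped: Harbor Township ($300); residual $1,600 reallocated over remaining residents 5,737.
Shares after redistribution: Pioneer Ward 1,088.23 → $1,100; Ashcroft Zone 511.77 → $500.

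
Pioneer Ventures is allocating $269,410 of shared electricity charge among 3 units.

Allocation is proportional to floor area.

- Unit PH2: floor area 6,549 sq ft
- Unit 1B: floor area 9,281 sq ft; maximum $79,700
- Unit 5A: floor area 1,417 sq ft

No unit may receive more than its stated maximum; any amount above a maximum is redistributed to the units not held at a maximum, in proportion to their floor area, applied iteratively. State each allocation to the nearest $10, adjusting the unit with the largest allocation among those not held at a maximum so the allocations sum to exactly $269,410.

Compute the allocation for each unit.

Floor area total: 17,247.
Proportional shares (ignoring caps): Unit PH2 102,299.88; Unit 1B 144,975.60; Unit 5A 22,134.51.
Cap binds for Unit 1B ($79,700); residual $189,710 reallocated over remaining floor area 7,966.
Remaining shares: Unit PH2 155,964.20 → $155,960; Unit 5A 33,745.80 → $33,750.

Unit PH2: $155,960 | Unit 1B: $79,700 | Unit 5A: $33,750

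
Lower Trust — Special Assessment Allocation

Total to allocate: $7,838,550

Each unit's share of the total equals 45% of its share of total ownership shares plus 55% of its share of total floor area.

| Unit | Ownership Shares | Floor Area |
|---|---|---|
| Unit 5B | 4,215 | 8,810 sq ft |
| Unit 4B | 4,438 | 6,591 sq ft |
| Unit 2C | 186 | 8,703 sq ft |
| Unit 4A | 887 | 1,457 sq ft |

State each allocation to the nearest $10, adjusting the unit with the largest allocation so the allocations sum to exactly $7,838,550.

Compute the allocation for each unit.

Unit 5B: $3,014,590; Unit 4B: $2,721,200; Unit 2C: $1,535,330; Unit 4A: $567,430

Ownership shares total 9,726; floor area total 25,561.
Combined weights (45% ownership shares + 55% floor area): Unit 5B 0.3846; Unit 4B 0.3472; Unit 2C 0.1959; Unit 4A 0.0724.
Raw shares: Unit 5B 3,014,585.95; Unit 4B 2,721,197.95; Unit 2C 1,535,333.65; Unit 4A 567,432.45.
Rounded to nearest $10: Unit 5B $3,014,590; Unit 4B $2,721,200; Unit 2C $1,535,330; Unit 4A $567,430. Sum = $7,838,550.
No rounding difference to absorb.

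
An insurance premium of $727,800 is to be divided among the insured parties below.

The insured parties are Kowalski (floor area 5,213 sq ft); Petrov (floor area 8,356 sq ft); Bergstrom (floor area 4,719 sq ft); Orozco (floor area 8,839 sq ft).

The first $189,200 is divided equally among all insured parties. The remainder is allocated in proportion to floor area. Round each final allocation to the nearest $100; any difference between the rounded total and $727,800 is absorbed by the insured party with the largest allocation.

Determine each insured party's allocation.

Equal tier: $189,200 ÷ 4 = $47,300 apiece.
Remainder $538,600 by floor area (total 27,127): Kowalski 103,502.85 → $103,500; Petrov 165,906.35 → $165,900; Bergstrom 93,694.60 → $93,700; Orozco 175,496.20 → $175,500.
Totals: Kowalski $47,300 + $103,500 = $150,800; Petrov $47,300 + $165,900 = $213,200; Bergstrom $47,300 + $93,700 = $141,000; Orozco $47,300 + $175,500 = $222,800.

Kowalski: $150,800; Petrov: $213,200; Bergstrom: $141,000; Orozco: $222,800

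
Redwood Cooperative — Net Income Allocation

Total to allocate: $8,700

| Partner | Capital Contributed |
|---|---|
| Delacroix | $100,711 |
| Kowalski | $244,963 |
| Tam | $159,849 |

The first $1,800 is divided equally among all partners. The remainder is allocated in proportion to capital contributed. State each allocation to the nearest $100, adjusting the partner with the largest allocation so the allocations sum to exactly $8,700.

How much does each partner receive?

First tranche $1,800 split equally: $600 each.
Remainder $6,900 by capital contributed (total 505,523): Delacroix 1,374.63 → $1,400; Kowalski 3,343.56 → $3,300; Tam 2,181.82 → $2,200.
Totals: Delacroix $600 + $1,400 = $2,000; Kowalski $600 + $3,300 = $3,900; Tam $600 + $2,200 = $2,800.

Delacroix: $2,000 | Kowalski: $3,900 | Tam: $2,800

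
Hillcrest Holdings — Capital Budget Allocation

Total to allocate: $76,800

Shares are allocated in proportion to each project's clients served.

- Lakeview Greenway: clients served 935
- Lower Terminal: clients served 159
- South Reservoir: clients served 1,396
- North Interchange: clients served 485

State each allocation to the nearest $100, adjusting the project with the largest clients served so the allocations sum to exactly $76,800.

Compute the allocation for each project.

Total clients served = 2,975.
Unrounded shares: Lakeview Greenway 935/2,975 × $76,800 = 24,137.14; Lower Terminal 159/2,975 × $76,800 = 4,104.61; South Reservoir 1,396/2,975 × $76,800 = 36,037.92; North Interchange 485/2,975 × $76,800 = 12,520.34.
At nearest $100: Lakeview Greenway $24,100; Lower Terminal $4,100; South Reservoir $36,000; North Interchange $12,500. Sum = $76,700.
Difference $76,800 − $76,700 = +$100 applied to largest clients served (South Reservoir): South Reservoir becomes $36,100.

Lakeview Greenway: $24,100 | Lower Terminal: $4,100 | South Reservoir: $36,100 | North Interchange: $12,500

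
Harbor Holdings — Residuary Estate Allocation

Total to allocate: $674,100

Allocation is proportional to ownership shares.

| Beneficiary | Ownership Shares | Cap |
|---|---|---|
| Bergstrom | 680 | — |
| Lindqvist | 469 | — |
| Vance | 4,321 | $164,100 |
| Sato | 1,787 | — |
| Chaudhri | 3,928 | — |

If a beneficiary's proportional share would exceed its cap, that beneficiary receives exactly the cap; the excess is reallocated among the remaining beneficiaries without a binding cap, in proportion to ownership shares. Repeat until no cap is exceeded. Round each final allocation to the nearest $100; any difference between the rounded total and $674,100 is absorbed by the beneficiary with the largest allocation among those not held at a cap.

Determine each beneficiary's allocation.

Bergstrom: $50,500; Lindqvist: $34,800; Vance: $164,100; Sato: $132,800; Chaudhri: $291,900

Sum of ownership shares: 11,185.
Proportional shares (ignoring caps): Bergstrom 40,982.39; Lindqvist 28,265.79; Vance 260,418.96; Sato 107,699.30; Chaudhri 236,733.55.
Cap binds for Vance ($164,100); remaining pool $510,000 reallocated over remaining ownership shares 6,864.
Shares after redistribution: Bergstrom 50,524.48 → $50,500; Lindqvist 34,847.03 → $34,800; Sato 132,775.35 → $132,800; Chaudhri 291,853.15 → $291,900.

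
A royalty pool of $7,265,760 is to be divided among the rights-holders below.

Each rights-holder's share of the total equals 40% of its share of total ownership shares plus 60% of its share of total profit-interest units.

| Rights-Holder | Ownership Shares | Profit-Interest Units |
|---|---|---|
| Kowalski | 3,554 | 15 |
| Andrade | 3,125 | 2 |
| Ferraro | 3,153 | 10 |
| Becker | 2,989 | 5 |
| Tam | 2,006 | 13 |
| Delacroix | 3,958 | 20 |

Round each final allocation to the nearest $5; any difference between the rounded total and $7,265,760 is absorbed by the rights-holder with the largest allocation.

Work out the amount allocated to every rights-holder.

Totals — ownership shares 18,785, profit-interest units 65.
Composite weights (40% ownership shares + 60% profit-interest units): Kowalski 0.2141; Andrade 0.0850; Ferraro 0.1594; Becker 0.1098; Tam 0.1627; Delacroix 0.2689.
Unrounded shares: Kowalski 1,555,882.15; Andrade 617,618.61; Ferraro 1,158,499.03; Becker 797,783.16; Tam 1,182,247.65; Delacroix 1,953,729.41.
At nearest $5: Kowalski $1,555,880; Andrade $617,620; Ferraro $1,158,500; Becker $797,785; Tam $1,182,250; Delacroix $1,953,730. Sum = $7,265,765.
Difference $7,265,760 − $7,265,765 = −$5 applied to largest allocation (Delacroix): Delacroix becomes $1,953,725.

Kowalski: $1,555,880; Andrade: $617,620; Ferraro: $1,158,500; Becker: $797,785; Tam: $1,182,250; Delacroix: $1,953,725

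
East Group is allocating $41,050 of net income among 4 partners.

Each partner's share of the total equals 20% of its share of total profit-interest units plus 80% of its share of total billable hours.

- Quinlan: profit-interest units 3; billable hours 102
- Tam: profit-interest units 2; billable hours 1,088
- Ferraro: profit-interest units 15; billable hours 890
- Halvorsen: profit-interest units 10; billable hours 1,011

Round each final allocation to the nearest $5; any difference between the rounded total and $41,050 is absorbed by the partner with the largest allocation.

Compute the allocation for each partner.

Quinlan: $1,905; Tam: $12,105; Ferraro: $13,560; Halvorsen: $13,480

Totals — profit-interest units 30, billable hours 3,091.
Blended shares (20% profit-interest units + 80% billable hours): Quinlan 0.0464; Tam 0.2949; Ferraro 0.3303; Halvorsen 0.3283.
Raw shares: Quinlan 1,904.69; Tam 12,106.67; Ferraro 13,560.71; Halvorsen 13,477.93.
After rounding ($5): Quinlan $1,905; Tam $12,105; Ferraro $13,560; Halvorsen $13,480. Sum = $41,050.
No rounding difference to absorb.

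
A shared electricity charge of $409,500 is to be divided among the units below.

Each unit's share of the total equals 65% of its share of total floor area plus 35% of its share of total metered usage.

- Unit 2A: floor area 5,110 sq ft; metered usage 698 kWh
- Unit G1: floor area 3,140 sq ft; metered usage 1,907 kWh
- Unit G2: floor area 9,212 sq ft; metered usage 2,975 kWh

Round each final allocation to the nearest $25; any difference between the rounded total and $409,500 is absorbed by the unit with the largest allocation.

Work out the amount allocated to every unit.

Unit 2A: $95,825; Unit G1: $96,850; Unit G2: $216,825

Floor area total 17,462; metered usage total 5,580.
Composite weights (65% floor area + 35% metered usage): Unit 2A 0.2340; Unit G1 0.2365; Unit G2 0.5295.
Pro-rata amounts: Unit 2A 95,820.71; Unit G1 96,845.55; Unit G2 216,833.75.
At nearest $25: Unit 2A $95,825; Unit G1 $96,850; Unit G2 $216,825. Sum = $409,500.
No rounding difference to absorb.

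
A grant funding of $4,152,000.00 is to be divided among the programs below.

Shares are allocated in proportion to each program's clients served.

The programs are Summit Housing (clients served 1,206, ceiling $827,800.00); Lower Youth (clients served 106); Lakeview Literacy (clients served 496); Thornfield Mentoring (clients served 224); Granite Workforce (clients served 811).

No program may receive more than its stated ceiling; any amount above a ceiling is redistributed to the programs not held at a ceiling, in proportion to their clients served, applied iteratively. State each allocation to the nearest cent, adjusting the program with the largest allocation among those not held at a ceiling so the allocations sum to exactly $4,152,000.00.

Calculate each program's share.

Sum of clients served: 2,843.
Proportional shares (ignoring caps): Summit Housing 1,761,277.5237; Lower Youth 154,805.4872; Lakeview Literacy 724,372.8456; Thornfield Mentoring 327,136.1238; Granite Workforce 1,184,408.0197.
Capped: Summit Housing ($827,800.00); residual $3,324,200.00 reallocated over remaining clients served 1,637.
Redistributed shares: Lower Youth 215,250.5803 → $215,250.58; Lakeview Literacy 1,007,210.2627 → $1,007,210.26; Thornfield Mentoring 454,869.1509 → $454,869.15; Granite Workforce 1,646,870.0061 → $1,646,870.01.

Summit Housing: $827,800.00 | Lower Youth: $215,250.58 | Lakeview Literacy: $1,007,210.26 | Thornfield Mentoring: $454,869.15 | Granite Workforce: $1,646,870.01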